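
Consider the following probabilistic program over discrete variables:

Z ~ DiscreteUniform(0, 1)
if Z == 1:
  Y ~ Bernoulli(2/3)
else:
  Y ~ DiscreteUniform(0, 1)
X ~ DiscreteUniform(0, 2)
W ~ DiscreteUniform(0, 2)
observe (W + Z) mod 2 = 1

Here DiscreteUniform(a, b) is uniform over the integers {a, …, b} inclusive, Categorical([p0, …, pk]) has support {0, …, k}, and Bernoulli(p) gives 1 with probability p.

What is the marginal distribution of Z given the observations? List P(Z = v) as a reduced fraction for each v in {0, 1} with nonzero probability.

Enumerate traces; 18 have nonzero weight after conditioning:
  (Z=0, Y=0, X=0, W=1) weight 1/36
  (Z=0, Y=0, X=1, W=1) weight 1/36
  (Z=0, Y=0, X=2, W=1) weight 1/36
  (Z=0, Y=1, X=0, W=1) weight 1/36
  (Z=0, Y=1, X=1, W=1) weight 1/36
  (Z=0, Y=1, X=2, W=1) weight 1/36
  (Z=1, Y=0, X=0, W=0) weight 1/54
  (Z=1, Y=0, X=0, W=2) weight 1/54
  … 10 more
Group by Z:
  weight(Z=0) = 1/6
  weight(Z=1) = 1/3
Total weight = 1/6 + 1/3 = 1/2
P(Z=0 | obs) = 1/6 / 1/2 = 1/3
P(Z=1 | obs) = 1/3 / 1/2 = 2/3

P(Z=0) = 1/3, P(Z=1) = 2/3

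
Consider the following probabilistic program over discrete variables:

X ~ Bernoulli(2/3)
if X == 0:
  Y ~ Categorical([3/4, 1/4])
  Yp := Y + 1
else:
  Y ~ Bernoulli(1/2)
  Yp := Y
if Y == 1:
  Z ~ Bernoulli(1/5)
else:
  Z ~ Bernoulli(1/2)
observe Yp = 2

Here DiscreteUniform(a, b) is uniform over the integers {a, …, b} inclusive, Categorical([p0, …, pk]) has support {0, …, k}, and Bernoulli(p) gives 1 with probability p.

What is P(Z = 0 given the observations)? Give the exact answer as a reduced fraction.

Enumerate traces; 2 have nonzero weight after conditioning:
  (X=0, Y=1, Z=0) weight 1/15
  (X=0, Y=1, Z=1) weight 1/60
Group by Z:
  weight(Z=0) = 1/15
  weight(Z=1) = 1/60
Total weight = 1/15 + 1/60 = 1/12
P(Z=0 | obs) = 1/15 / 1/12 = 4/5
P(Z=1 | obs) = 1/60 / 1/12 = 1/5

P(Z = 0 | obs) = 4/5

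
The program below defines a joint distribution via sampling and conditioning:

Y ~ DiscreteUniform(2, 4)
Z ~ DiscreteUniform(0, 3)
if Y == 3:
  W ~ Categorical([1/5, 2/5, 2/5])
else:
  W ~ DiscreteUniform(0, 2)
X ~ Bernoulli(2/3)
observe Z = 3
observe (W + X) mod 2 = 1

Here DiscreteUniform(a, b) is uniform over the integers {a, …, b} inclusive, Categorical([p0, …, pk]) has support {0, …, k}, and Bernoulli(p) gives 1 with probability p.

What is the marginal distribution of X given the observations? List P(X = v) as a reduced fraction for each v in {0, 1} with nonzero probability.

Enumerate traces; 9 have nonzero weight after conditioning:
  (Y=2, Z=3, W=0, X=1) weight 1/54
  (Y=2, Z=3, W=1, X=0) weight 1/108
  (Y=2, Z=3, W=2, X=1) weight 1/54
  (Y=3, Z=3, W=0, X=1) weight 1/90
  (Y=3, Z=3, W=1, X=0) weight 1/90
  (Y=3, Z=3, W=2, X=1) weight 1/45
  (Y=4, Z=3, W=0, X=1) weight 1/54
  (Y=4, Z=3, W=1, X=0) weight 1/108
  … 1 more
Group by X:
  weight(X=0) = 4/135
  weight(X=1) = 29/270
Total weight = 4/135 + 29/270 = 37/270
P(X=0 | obs) = 4/135 / 37/270 = 8/37
P(X=1 | obs) = 29/270 / 37/270 = 29/37

P(X=0) = 8/37, P(X=1) = 29/37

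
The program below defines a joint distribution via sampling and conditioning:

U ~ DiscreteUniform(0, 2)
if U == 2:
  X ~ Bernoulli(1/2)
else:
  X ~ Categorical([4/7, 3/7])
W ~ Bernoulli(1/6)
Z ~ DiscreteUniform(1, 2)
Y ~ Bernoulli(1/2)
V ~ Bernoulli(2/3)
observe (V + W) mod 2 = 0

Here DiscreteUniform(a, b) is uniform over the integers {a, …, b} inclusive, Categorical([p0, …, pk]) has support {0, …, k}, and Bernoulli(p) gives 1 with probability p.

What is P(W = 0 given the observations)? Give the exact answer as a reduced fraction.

Enumerate traces; 48 have nonzero weight after conditioning:
  (U=0, X=0, W=0, Z=1, Y=0, V=0) weight 5/378
  (U=0, X=0, W=0, Z=1, Y=1, V=0) weight 5/378
  (U=0, X=0, W=0, Z=2, Y=0, V=0) weight 5/378
  (U=0, X=0, W=0, Z=2, Y=1, V=0) weight 5/378
  (U=0, X=0, W=1, Z=1, Y=0, V=1) weight 1/189
  (U=0, X=0, W=1, Z=1, Y=1, V=1) weight 1/189
  (U=0, X=0, W=1, Z=2, Y=0, V=1) weight 1/189
  (U=0, X=0, W=1, Z=2, Y=1, V=1) weight 1/189
  … 40 more
Group by W:
  weight(W=0) = 5/18
  weight(W=1) = 1/9
Total weight = 5/18 + 1/9 = 7/18
P(W=0 | obs) = 5/18 / 7/18 = 5/7
P(W=1 | obs) = 1/9 / 7/18 = 2/7

P(W = 0 | obs) = 5/7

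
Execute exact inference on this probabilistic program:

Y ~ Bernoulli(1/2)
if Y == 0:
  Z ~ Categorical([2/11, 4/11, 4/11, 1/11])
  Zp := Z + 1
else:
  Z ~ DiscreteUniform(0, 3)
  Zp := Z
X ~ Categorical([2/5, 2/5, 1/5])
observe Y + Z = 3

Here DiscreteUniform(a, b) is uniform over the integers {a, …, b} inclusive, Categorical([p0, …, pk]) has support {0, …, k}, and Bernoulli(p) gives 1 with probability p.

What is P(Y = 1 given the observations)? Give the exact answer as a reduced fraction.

P(Y = 1 | obs) = 11/15

Enumerate traces; 6 have nonzero weight after conditioning:
  (Y=0, Z=3, X=0) weight 1/55
  (Y=0, Z=3, X=1) weight 1/55
  (Y=0, Z=3, X=2) weight 1/110
  (Y=1, Z=2, X=0) weight 1/20
  (Y=1, Z=2, X=1) weight 1/20
  (Y=1, Z=2, X=2) weight 1/40
Group by Y:
  weight(Y=0) = 1/22
  weight(Y=1) = 1/8
Total weight = 1/22 + 1/8 = 15/88
P(Y=0 | obs) = 1/22 / 15/88 = 4/15
P(Y=1 | obs) = 1/8 / 15/88 = 11/15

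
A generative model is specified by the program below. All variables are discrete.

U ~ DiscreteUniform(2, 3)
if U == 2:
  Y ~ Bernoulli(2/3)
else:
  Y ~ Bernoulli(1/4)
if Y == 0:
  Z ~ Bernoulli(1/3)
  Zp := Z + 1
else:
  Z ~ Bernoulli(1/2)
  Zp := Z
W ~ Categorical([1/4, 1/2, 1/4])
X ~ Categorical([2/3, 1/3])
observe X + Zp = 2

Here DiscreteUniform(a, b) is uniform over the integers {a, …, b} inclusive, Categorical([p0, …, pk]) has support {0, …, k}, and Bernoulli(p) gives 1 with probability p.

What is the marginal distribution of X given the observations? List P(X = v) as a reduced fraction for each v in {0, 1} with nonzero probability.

P(X=0) = 52/137, P(X=1) = 85/137

Enumerate traces; 18 have nonzero weight after conditioning:
  (U=2, Y=0, Z=0, W=0, X=1) weight 1/108
  (U=2, Y=0, Z=0, W=1, X=1) weight 1/54
  (U=2, Y=0, Z=0, W=2, X=1) weight 1/108
  (U=2, Y=0, Z=1, W=0, X=0) weight 1/108
  (U=2, Y=0, Z=1, W=1, X=0) weight 1/54
  (U=2, Y=0, Z=1, W=2, X=0) weight 1/108
  (U=2, Y=1, Z=1, W=0, X=1) weight 1/72
  (U=2, Y=1, Z=1, W=1, X=1) weight 1/36
  … 10 more
Group by X:
  weight(X=0) = 13/108
  weight(X=1) = 85/432
Total weight = 13/108 + 85/432 = 137/432
P(X=0 | obs) = 13/108 / 137/432 = 52/137
P(X=1 | obs) = 85/432 / 137/432 = 85/137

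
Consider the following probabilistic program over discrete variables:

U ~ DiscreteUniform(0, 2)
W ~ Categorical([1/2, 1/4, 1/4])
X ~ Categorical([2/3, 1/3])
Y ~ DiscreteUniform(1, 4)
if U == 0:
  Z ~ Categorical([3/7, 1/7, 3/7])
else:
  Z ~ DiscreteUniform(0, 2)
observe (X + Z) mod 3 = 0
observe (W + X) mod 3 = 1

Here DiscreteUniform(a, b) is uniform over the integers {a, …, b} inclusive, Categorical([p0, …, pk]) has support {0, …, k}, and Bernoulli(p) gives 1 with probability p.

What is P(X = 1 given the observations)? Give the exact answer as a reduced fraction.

P(X = 1 | obs) = 1/2

Enumerate traces; 24 have nonzero weight after conditioning:
  (U=0, W=0, X=1, Y=1, Z=2) weight 1/168
  (U=0, W=0, X=1, Y=2, Z=2) weight 1/168
  (U=0, W=0, X=1, Y=3, Z=2) weight 1/168
  (U=0, W=0, X=1, Y=4, Z=2) weight 1/168
  (U=0, W=1, X=0, Y=1, Z=0) weight 1/168
  (U=0, W=1, X=0, Y=2, Z=0) weight 1/168
  (U=0, W=1, X=0, Y=3, Z=0) weight 1/168
  (U=0, W=1, X=0, Y=4, Z=0) weight 1/168
  … 16 more
Group by X:
  weight(X=0) = 23/378
  weight(X=1) = 23/378
Total weight = 23/378 + 23/378 = 23/189
P(X=0 | obs) = 23/378 / 23/189 = 1/2
P(X=1 | obs) = 23/378 / 23/189 = 1/2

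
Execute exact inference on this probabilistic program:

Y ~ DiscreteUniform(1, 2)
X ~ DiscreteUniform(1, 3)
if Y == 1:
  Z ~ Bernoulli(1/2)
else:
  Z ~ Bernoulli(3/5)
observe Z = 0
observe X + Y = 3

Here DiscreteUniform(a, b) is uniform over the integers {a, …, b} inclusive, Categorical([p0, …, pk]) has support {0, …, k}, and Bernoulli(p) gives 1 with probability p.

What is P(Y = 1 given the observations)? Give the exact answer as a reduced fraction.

Enumerate traces; 2 have nonzero weight after conditioning:
  (Y=1, X=2, Z=0) weight 1/12
  (Y=2, X=1, Z=0) weight 1/15
Group by Y:
  weight(Y=1) = 1/12
  weight(Y=2) = 1/15
Total weight = 1/12 + 1/15 = 3/20
P(Y=1 | obs) = 1/12 / 3/20 = 5/9
P(Y=2 | obs) = 1/15 / 3/20 = 4/9

P(Y = 1 | obs) = 5/9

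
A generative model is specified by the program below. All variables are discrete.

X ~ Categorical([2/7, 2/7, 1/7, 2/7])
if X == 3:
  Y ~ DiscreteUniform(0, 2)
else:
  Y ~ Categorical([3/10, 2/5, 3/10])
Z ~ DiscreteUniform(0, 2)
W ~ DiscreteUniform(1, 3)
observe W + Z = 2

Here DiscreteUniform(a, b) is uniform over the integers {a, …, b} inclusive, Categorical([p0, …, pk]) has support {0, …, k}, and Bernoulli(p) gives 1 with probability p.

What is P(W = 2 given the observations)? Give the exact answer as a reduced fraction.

Enumerate traces; 24 have nonzero weight after conditioning:
  (X=0, Y=0, Z=0, W=2) weight 1/105
  (X=0, Y=0, Z=1, W=1) weight 1/105
  (X=0, Y=1, Z=0, W=2) weight 4/315
  (X=0, Y=1, Z=1, W=1) weight 4/315
  (X=0, Y=2, Z=0, W=2) weight 1/105
  (X=0, Y=2, Z=1, W=1) weight 1/105
  (X=1, Y=0, Z=0, W=2) weight 1/105
  (X=1, Y=0, Z=1, W=1) weight 1/105
  … 16 more
Group by W:
  weight(W=1) = 1/9
  weight(W=2) = 1/9
Total weight = 1/9 + 1/9 = 2/9
P(W=1 | obs) = 1/9 / 2/9 = 1/2
P(W=2 | obs) = 1/9 / 2/9 = 1/2

P(W = 2 | obs) = 1/2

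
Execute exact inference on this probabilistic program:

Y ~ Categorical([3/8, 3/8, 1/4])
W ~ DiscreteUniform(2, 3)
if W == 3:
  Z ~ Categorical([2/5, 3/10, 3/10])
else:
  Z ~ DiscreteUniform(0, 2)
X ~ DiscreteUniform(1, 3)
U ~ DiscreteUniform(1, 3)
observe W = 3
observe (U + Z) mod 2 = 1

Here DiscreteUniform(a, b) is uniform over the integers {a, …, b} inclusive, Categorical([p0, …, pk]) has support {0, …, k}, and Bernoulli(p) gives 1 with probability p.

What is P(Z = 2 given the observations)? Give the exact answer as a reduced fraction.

Enumerate traces; 45 have nonzero weight after conditioning:
  (Y=0, W=3, Z=0, X=1, U=1) weight 1/120
  (Y=0, W=3, Z=0, X=1, U=3) weight 1/120
  (Y=0, W=3, Z=0, X=2, U=1) weight 1/120
  (Y=0, W=3, Z=0, X=2, U=3) weight 1/120
  (Y=0, W=3, Z=0, X=3, U=1) weight 1/120
  (Y=0, W=3, Z=0, X=3, U=3) weight 1/120
  (Y=0, W=3, Z=1, X=1, U=2) weight 1/160
  (Y=0, W=3, Z=1, X=2, U=2) weight 1/160
  (Y=0, W=3, Z=2, X=1, U=1) weight 1/160
  … 36 more
Group by Z:
  weight(Z=0) = 2/15
  weight(Z=1) = 1/20
  weight(Z=2) = 1/10
Total weight = 2/15 + 1/20 + 1/10 = 17/60
P(Z=0 | obs) = 2/15 / 17/60 = 8/17
P(Z=1 | obs) = 1/20 / 17/60 = 3/17
P(Z=2 | obs) = 1/10 / 17/60 = 6/17

P(Z = 2 | obs) = 6/17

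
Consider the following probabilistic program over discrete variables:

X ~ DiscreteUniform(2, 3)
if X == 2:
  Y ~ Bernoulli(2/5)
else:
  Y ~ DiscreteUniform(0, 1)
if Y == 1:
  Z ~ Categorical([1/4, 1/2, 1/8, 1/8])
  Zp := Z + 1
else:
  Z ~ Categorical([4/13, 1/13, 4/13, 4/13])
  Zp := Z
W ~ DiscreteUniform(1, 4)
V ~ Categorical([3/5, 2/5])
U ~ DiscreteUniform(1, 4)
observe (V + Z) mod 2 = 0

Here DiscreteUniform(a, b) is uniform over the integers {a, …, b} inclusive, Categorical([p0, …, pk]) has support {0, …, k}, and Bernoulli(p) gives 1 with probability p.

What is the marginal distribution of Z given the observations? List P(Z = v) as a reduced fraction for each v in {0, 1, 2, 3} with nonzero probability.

P(Z=0) = 1758/5215, P(Z=1) = 1112/5215, P(Z=2) = 201/745, P(Z=3) = 134/745

Enumerate traces; 256 have nonzero weight after conditioning:
  (X=2, Y=0, Z=0, W=1, V=0, U=1) weight 9/2600
  (X=2, Y=0, Z=0, W=1, V=0, U=2) weight 9/2600
  (X=2, Y=0, Z=0, W=1, V=0, U=3) weight 9/2600
  (X=2, Y=0, Z=0, W=1, V=0, U=4) weight 9/2600
  (X=2, Y=0, Z=0, W=2, V=0, U=1) weight 9/2600
  (X=2, Y=0, Z=0, W=2, V=0, U=2) weight 9/2600
  (X=2, Y=0, Z=0, W=2, V=0, U=3) weight 9/2600
  (X=2, Y=0, Z=0, W=2, V=0, U=4) weight 9/2600
  (X=2, Y=0, Z=1, W=1, V=1, U=1) weight 3/5200
  (X=2, Y=0, Z=2, W=1, V=0, U=1) weight 9/2600
  … 246 more
Group by Z:
  weight(Z=0) = 879/5200
  weight(Z=1) = 139/1300
  weight(Z=2) = 1407/10400
  weight(Z=3) = 469/5200
Total weight = 879/5200 + 139/1300 + 1407/10400 + 469/5200 = 1043/2080
P(Z=0 | obs) = 879/5200 / 1043/2080 = 1758/5215
P(Z=1 | obs) = 139/1300 / 1043/2080 = 1112/5215
P(Z=2 | obs) = 1407/10400 / 1043/2080 = 201/745
P(Z=3 | obs) = 469/5200 / 1043/2080 = 134/745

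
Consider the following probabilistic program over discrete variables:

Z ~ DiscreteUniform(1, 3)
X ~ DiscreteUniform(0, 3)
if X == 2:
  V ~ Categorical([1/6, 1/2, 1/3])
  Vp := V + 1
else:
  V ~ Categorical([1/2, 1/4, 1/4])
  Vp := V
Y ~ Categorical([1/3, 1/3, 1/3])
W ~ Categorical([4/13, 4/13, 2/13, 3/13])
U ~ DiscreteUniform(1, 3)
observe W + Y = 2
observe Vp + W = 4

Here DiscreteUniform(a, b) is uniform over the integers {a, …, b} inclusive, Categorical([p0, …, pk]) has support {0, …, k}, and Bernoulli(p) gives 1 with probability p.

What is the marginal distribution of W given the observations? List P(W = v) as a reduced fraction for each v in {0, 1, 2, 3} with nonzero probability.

P(W=1) = 8/23, P(W=2) = 15/23

Enumerate traces; 45 have nonzero weight after conditioning:
  (Z=1, X=0, V=2, Y=0, W=2, U=1) weight 1/2808
  (Z=1, X=0, V=2, Y=0, W=2, U=2) weight 1/2808
  (Z=1, X=0, V=2, Y=0, W=2, U=3) weight 1/2808
  (Z=1, X=1, V=2, Y=0, W=2, U=1) weight 1/2808
  (Z=1, X=1, V=2, Y=0, W=2, U=2) weight 1/2808
  (Z=1, X=1, V=2, Y=0, W=2, U=3) weight 1/2808
  (Z=1, X=2, V=1, Y=0, W=2, U=1) weight 1/1404
  (Z=1, X=2, V=1, Y=0, W=2, U=2) weight 1/1404
  (Z=1, X=2, V=2, Y=1, W=1, U=1) weight 1/1053
  … 36 more
Group by W:
  weight(W=1) = 1/117
  weight(W=2) = 5/312
Total weight = 1/117 + 5/312 = 23/936
P(W=1 | obs) = 1/117 / 23/936 = 8/23
P(W=2 | obs) = 5/312 / 23/936 = 15/23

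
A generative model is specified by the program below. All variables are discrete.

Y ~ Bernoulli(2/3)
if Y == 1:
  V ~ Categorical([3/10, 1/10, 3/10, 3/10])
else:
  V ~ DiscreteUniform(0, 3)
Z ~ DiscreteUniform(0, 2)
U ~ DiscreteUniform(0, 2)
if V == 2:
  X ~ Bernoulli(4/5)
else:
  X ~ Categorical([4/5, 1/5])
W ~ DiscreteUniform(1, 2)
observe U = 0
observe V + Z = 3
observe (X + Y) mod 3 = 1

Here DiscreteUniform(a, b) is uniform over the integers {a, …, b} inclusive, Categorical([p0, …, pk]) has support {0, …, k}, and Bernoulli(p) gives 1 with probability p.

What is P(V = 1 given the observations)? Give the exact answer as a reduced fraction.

P(V = 1 | obs) = 21/106

Enumerate traces; 12 have nonzero weight after conditioning:
  (Y=0, V=1, Z=2, U=0, X=1, W=1) weight 1/1080
  (Y=0, V=1, Z=2, U=0, X=1, W=2) weight 1/1080
  (Y=0, V=2, Z=1, U=0, X=1, W=1) weight 1/270
  (Y=0, V=2, Z=1, U=0, X=1, W=2) weight 1/270
  (Y=0, V=3, Z=0, U=0, X=1, W=1) weight 1/1080
  (Y=0, V=3, Z=0, U=0, X=1, W=2) weight 1/1080
  (Y=1, V=1, Z=2, U=0, X=0, W=1) weight 2/675
  (Y=1, V=1, Z=2, U=0, X=0, W=2) weight 2/675
  … 4 more
Group by V:
  weight(V=1) = 7/900
  weight(V=2) = 8/675
  weight(V=3) = 53/2700
Total weight = 7/900 + 8/675 + 53/2700 = 53/1350
P(V=1 | obs) = 7/900 / 53/1350 = 21/106
P(V=2 | obs) = 8/675 / 53/1350 = 16/53
P(V=3 | obs) = 53/2700 / 53/1350 = 1/2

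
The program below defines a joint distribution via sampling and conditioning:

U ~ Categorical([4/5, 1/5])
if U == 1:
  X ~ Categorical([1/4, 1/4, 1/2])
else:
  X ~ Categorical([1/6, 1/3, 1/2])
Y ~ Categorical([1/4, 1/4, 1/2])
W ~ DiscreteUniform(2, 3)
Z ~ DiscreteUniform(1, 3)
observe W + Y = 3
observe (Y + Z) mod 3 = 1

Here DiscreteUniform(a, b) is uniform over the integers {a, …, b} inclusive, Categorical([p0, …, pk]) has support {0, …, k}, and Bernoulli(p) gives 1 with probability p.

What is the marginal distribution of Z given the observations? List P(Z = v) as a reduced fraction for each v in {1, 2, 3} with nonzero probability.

Enumerate traces; 12 have nonzero weight after conditioning:
  (U=0, X=0, Y=0, W=3, Z=1) weight 1/180
  (U=0, X=0, Y=1, W=2, Z=3) weight 1/180
  (U=0, X=1, Y=0, W=3, Z=1) weight 1/90
  (U=0, X=1, Y=1, W=2, Z=3) weight 1/90
  (U=0, X=2, Y=0, W=3, Z=1) weight 1/60
  (U=0, X=2, Y=1, W=2, Z=3) weight 1/60
  (U=1, X=0, Y=0, W=3, Z=1) weight 1/480
  (U=1, X=0, Y=1, W=2, Z=3) weight 1/480
  … 4 more
Group by Z:
  weight(Z=1) = 1/24
  weight(Z=3) = 1/24
Total weight = 1/24 + 1/24 = 1/12
P(Z=1 | obs) = 1/24 / 1/12 = 1/2
P(Z=3 | obs) = 1/24 / 1/12 = 1/2

P(Z=1) = 1/2, P(Z=3) = 1/2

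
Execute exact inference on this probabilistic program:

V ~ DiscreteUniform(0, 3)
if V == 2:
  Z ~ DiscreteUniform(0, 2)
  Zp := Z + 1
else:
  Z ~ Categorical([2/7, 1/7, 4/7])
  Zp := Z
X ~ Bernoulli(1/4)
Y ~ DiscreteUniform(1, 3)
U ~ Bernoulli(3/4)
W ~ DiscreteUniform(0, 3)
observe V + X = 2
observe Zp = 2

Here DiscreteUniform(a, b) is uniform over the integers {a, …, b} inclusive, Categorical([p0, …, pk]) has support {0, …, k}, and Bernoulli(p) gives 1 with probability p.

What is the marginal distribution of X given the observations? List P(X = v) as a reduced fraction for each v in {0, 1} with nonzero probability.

P(X=0) = 7/11, P(X=1) = 4/11

Enumerate traces; 48 have nonzero weight after conditioning:
  (V=1, Z=2, X=1, Y=1, U=0, W=0) weight 1/1344
  (V=1, Z=2, X=1, Y=1, U=0, W=1) weight 1/1344
  (V=1, Z=2, X=1, Y=1, U=0, W=2) weight 1/1344
  (V=1, Z=2, X=1, Y=1, U=0, W=3) weight 1/1344
  (V=1, Z=2, X=1, Y=1, U=1, W=0) weight 1/448
  (V=1, Z=2, X=1, Y=1, U=1, W=1) weight 1/448
  (V=1, Z=2, X=1, Y=1, U=1, W=2) weight 1/448
  (V=1, Z=2, X=1, Y=1, U=1, W=3) weight 1/448
  (V=2, Z=1, X=0, Y=1, U=0, W=0) weight 1/768
  … 39 more
Group by X:
  weight(X=0) = 1/16
  weight(X=1) = 1/28
Total weight = 1/16 + 1/28 = 11/112
P(X=0 | obs) = 1/16 / 11/112 = 7/11
P(X=1 | obs) = 1/28 / 11/112 = 4/11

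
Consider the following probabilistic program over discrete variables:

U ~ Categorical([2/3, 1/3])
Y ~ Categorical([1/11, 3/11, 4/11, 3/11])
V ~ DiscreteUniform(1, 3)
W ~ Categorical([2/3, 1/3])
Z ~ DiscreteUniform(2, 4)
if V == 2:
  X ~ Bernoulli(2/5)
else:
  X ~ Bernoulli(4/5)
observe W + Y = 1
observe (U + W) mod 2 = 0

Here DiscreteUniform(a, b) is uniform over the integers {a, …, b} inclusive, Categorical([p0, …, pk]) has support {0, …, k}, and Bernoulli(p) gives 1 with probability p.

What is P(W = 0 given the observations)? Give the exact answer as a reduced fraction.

P(W = 0 | obs) = 12/13

Enumerate traces; 36 have nonzero weight after conditioning:
  (U=0, Y=1, V=1, W=0, Z=2, X=0) weight 4/1485
  (U=0, Y=1, V=1, W=0, Z=2, X=1) weight 16/1485
  (U=0, Y=1, V=1, W=0, Z=3, X=0) weight 4/1485
  (U=0, Y=1, V=1, W=0, Z=3, X=1) weight 16/1485
  (U=0, Y=1, V=1, W=0, Z=4, X=0) weight 4/1485
  (U=0, Y=1, V=1, W=0, Z=4, X=1) weight 16/1485
  (U=0, Y=1, V=2, W=0, Z=2, X=0) weight 4/495
  (U=0, Y=1, V=2, W=0, Z=2, X=1) weight 8/1485
  (U=1, Y=0, V=1, W=1, Z=2, X=0) weight 1/4455
  … 27 more
Group by W:
  weight(W=0) = 4/33
  weight(W=1) = 1/99
Total weight = 4/33 + 1/99 = 13/99
P(W=0 | obs) = 4/33 / 13/99 = 12/13
P(W=1 | obs) = 1/99 / 13/99 = 1/13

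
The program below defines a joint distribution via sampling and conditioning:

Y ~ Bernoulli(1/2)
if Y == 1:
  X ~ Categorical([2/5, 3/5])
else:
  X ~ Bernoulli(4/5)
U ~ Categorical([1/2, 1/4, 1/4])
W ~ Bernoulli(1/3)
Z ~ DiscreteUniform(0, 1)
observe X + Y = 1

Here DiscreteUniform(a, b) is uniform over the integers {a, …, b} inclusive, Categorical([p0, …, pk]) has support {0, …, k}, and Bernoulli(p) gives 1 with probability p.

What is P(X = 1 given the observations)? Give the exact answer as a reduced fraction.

Enumerate traces; 24 have nonzero weight after conditioning:
  (Y=0, X=1, U=0, W=0, Z=0) weight 1/15
  (Y=0, X=1, U=0, W=0, Z=1) weight 1/15
  (Y=0, X=1, U=0, W=1, Z=0) weight 1/30
  (Y=0, X=1, U=0, W=1, Z=1) weight 1/30
  (Y=0, X=1, U=1, W=0, Z=0) weight 1/30
  (Y=0, X=1, U=1, W=0, Z=1) weight 1/30
  (Y=0, X=1, U=1, W=1, Z=0) weight 1/60
  (Y=0, X=1, U=1, W=1, Z=1) weight 1/60
  (Y=1, X=0, U=0, W=0, Z=0) weight 1/30
  … 15 more
Group by X:
  weight(X=0) = 1/5
  weight(X=1) = 2/5
Total weight = 1/5 + 2/5 = 3/5
P(X=0 | obs) = 1/5 / 3/5 = 1/3
P(X=1 | obs) = 2/5 / 3/5 = 2/3

P(X = 1 | obs) = 2/3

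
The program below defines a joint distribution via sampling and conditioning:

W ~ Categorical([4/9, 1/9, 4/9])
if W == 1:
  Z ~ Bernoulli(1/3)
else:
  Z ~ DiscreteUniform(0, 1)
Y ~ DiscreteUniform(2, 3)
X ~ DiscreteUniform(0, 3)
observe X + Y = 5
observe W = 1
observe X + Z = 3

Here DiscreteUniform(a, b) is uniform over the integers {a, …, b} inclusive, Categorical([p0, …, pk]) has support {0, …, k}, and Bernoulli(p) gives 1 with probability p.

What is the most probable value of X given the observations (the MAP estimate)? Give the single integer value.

argmax_v P(X = v | obs) = 3

Enumerate traces; 2 have nonzero weight after conditioning:
  (W=1, Z=0, Y=2, X=3) weight 1/108
  (W=1, Z=1, Y=3, X=2) weight 1/216
Group by X:
  weight(X=2) = 1/216
  weight(X=3) = 1/108
Total weight = 1/216 + 1/108 = 1/72
P(X=2 | obs) = 1/216 / 1/72 = 1/3
P(X=3 | obs) = 1/108 / 1/72 = 2/3
argmax = 3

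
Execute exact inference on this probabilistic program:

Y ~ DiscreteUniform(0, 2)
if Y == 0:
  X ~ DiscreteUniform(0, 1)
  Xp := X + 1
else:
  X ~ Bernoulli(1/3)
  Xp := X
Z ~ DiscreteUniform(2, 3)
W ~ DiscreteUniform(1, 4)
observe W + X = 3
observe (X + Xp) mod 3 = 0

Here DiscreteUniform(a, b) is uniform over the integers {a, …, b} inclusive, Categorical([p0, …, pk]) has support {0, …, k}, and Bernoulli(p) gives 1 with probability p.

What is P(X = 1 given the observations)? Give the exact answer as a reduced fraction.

Enumerate traces; 6 have nonzero weight after conditioning:
  (Y=0, X=1, Z=2, W=2) weight 1/48
  (Y=0, X=1, Z=3, W=2) weight 1/48
  (Y=1, X=0, Z=2, W=3) weight 1/36
  (Y=1, X=0, Z=3, W=3) weight 1/36
  (Y=2, X=0, Z=2, W=3) weight 1/36
  (Y=2, X=0, Z=3, W=3) weight 1/36
Group by X:
  weight(X=0) = 1/9
  weight(X=1) = 1/24
Total weight = 1/9 + 1/24 = 11/72
P(X=0 | obs) = 1/9 / 11/72 = 8/11
P(X=1 | obs) = 1/24 / 11/72 = 3/11

P(X = 1 | obs) = 3/11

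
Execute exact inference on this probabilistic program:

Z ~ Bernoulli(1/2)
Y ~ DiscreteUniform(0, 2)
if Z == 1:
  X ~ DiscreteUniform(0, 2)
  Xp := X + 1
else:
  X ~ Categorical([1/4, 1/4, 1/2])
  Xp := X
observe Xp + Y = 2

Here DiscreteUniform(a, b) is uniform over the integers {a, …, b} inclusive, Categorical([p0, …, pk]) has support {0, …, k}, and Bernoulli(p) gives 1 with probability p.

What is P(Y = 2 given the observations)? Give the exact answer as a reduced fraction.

P(Y = 2 | obs) = 3/20

Enumerate traces; 5 have nonzero weight after conditioning:
  (Z=0, Y=0, X=2) weight 1/12
  (Z=0, Y=1, X=1) weight 1/24
  (Z=0, Y=2, X=0) weight 1/24
  (Z=1, Y=0, X=1) weight 1/18
  (Z=1, Y=1, X=0) weight 1/18
Group by Y:
  weight(Y=0) = 5/36
  weight(Y=1) = 7/72
  weight(Y=2) = 1/24
Total weight = 5/36 + 7/72 + 1/24 = 5/18
P(Y=0 | obs) = 5/36 / 5/18 = 1/2
P(Y=1 | obs) = 7/72 / 5/18 = 7/20
P(Y=2 | obs) = 1/24 / 5/18 = 3/20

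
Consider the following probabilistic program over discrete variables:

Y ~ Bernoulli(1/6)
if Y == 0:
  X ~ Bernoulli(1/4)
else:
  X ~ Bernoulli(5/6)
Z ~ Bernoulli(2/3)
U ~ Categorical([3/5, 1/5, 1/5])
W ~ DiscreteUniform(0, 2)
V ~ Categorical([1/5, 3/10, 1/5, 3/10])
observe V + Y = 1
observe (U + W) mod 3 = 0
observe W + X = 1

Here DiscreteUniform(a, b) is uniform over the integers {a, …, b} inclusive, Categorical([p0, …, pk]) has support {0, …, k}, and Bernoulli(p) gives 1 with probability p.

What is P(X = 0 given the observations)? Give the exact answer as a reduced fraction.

Enumerate traces; 8 have nonzero weight after conditioning:
  (Y=0, X=0, Z=0, U=2, W=1, V=1) weight 1/240
  (Y=0, X=0, Z=1, U=2, W=1, V=1) weight 1/120
  (Y=0, X=1, Z=0, U=0, W=0, V=1) weight 1/240
  (Y=0, X=1, Z=1, U=0, W=0, V=1) weight 1/120
  (Y=1, X=0, Z=0, U=2, W=1, V=0) weight 1/8100
  (Y=1, X=0, Z=1, U=2, W=1, V=0) weight 1/4050
  (Y=1, X=1, Z=0, U=0, W=0, V=0) weight 1/540
  (Y=1, X=1, Z=1, U=0, W=0, V=0) weight 1/270
Group by X:
  weight(X=0) = 139/10800
  weight(X=1) = 13/720
Total weight = 139/10800 + 13/720 = 167/5400
P(X=0 | obs) = 139/10800 / 167/5400 = 139/334
P(X=1 | obs) = 13/720 / 167/5400 = 195/334

P(X = 0 | obs) = 139/334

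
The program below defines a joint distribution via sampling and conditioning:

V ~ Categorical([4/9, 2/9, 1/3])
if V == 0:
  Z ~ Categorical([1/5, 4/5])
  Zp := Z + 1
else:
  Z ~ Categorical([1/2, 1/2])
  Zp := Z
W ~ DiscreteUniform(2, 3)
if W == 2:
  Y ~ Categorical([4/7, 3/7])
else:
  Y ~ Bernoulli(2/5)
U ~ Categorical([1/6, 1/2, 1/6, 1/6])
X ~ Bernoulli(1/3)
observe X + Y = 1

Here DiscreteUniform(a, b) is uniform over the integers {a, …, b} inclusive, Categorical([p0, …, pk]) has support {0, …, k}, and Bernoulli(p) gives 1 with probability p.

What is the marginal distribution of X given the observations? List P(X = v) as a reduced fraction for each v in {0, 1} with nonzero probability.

P(X=0) = 58/99, P(X=1) = 41/99

Enumerate traces; 96 have nonzero weight after conditioning:
  (V=0, Z=0, W=2, Y=0, U=0, X=1) weight 4/2835
  (V=0, Z=0, W=2, Y=0, U=1, X=1) weight 4/945
  (V=0, Z=0, W=2, Y=0, U=2, X=1) weight 4/2835
  (V=0, Z=0, W=2, Y=0, U=3, X=1) weight 4/2835
  (V=0, Z=0, W=2, Y=1, U=0, X=0) weight 2/945
  (V=0, Z=0, W=2, Y=1, U=1, X=0) weight 2/315
  (V=0, Z=0, W=2, Y=1, U=2, X=0) weight 2/945
  (V=0, Z=0, W=2, Y=1, U=3, X=0) weight 2/945
  … 88 more
Group by X:
  weight(X=0) = 29/105
  weight(X=1) = 41/210
Total weight = 29/105 + 41/210 = 33/70
P(X=0 | obs) = 29/105 / 33/70 = 58/99
P(X=1 | obs) = 41/210 / 33/70 = 41/99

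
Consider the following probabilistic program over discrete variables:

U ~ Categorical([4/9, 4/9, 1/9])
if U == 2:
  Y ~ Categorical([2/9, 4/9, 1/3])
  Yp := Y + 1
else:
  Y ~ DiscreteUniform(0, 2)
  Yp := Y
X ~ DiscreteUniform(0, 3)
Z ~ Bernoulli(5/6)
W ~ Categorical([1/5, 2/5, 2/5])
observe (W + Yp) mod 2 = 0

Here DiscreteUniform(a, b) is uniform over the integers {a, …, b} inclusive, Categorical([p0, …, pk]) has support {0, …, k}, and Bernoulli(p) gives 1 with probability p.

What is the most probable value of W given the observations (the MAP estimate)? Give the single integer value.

Enumerate traces; 112 have nonzero weight after conditioning:
  (U=0, Y=0, X=0, Z=0, W=0) weight 1/810
  (U=0, Y=0, X=0, Z=0, W=2) weight 1/405
  (U=0, Y=0, X=0, Z=1, W=0) weight 1/162
  (U=0, Y=0, X=0, Z=1, W=2) weight 1/81
  (U=0, Y=0, X=1, Z=0, W=0) weight 1/810
  (U=0, Y=0, X=1, Z=0, W=2) weight 1/405
  (U=0, Y=0, X=1, Z=1, W=0) weight 1/162
  (U=0, Y=0, X=1, Z=1, W=2) weight 1/81
  (U=0, Y=1, X=0, Z=0, W=1) weight 1/405
  … 103 more
Group by W:
  weight(W=0) = 52/405
  weight(W=1) = 58/405
  weight(W=2) = 104/405
Total weight = 52/405 + 58/405 + 104/405 = 214/405
P(W=0 | obs) = 52/405 / 214/405 = 26/107
P(W=1 | obs) = 58/405 / 214/405 = 29/107
P(W=2 | obs) = 104/405 / 214/405 = 52/107
argmax = 2

argmax_v P(W = v | obs) = 2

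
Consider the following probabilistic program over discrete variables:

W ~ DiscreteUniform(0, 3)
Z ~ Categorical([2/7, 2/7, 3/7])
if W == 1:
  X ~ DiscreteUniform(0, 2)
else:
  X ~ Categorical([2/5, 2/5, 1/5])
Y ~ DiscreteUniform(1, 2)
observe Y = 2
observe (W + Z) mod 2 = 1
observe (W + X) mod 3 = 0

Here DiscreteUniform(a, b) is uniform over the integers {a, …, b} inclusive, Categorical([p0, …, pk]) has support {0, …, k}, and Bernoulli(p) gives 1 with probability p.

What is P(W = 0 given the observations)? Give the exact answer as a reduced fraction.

Enumerate traces; 6 have nonzero weight after conditioning:
  (W=0, Z=1, X=0, Y=2) weight 1/70
  (W=1, Z=0, X=2, Y=2) weight 1/84
  (W=1, Z=2, X=2, Y=2) weight 1/56
  (W=2, Z=1, X=1, Y=2) weight 1/70
  (W=3, Z=0, X=0, Y=2) weight 1/70
  (W=3, Z=2, X=0, Y=2) weight 3/140
Group by W:
  weight(W=0) = 1/70
  weight(W=1) = 5/168
  weight(W=2) = 1/70
  weight(W=3) = 1/28
Total weight = 1/70 + 5/168 + 1/70 + 1/28 = 79/840
P(W=0 | obs) = 1/70 / 79/840 = 12/79
P(W=1 | obs) = 5/168 / 79/840 = 25/79
P(W=2 | obs) = 1/70 / 79/840 = 12/79
P(W=3 | obs) = 1/28 / 79/840 = 30/79

P(W = 0 | obs) = 12/79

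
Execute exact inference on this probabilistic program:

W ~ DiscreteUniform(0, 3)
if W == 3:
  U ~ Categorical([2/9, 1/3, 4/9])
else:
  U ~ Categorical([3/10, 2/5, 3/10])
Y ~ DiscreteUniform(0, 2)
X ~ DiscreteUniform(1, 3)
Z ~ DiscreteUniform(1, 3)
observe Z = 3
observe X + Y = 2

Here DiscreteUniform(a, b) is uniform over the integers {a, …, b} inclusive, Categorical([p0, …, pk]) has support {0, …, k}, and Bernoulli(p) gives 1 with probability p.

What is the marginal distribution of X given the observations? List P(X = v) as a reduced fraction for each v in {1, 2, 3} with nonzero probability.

P(X=1) = 1/2, P(X=2) = 1/2

Enumerate traces; 24 have nonzero weight after conditioning:
  (W=0, U=0, Y=0, X=2, Z=3) weight 1/360
  (W=0, U=0, Y=1, X=1, Z=3) weight 1/360
  (W=0, U=1, Y=0, X=2, Z=3) weight 1/270
  (W=0, U=1, Y=1, X=1, Z=3) weight 1/270
  (W=0, U=2, Y=0, X=2, Z=3) weight 1/360
  (W=0, U=2, Y=1, X=1, Z=3) weight 1/360
  (W=1, U=0, Y=0, X=2, Z=3) weight 1/360
  (W=1, U=0, Y=1, X=1, Z=3) weight 1/360
  … 16 more
Group by X:
  weight(X=1) = 1/27
  weight(X=2) = 1/27
Total weight = 1/27 + 1/27 = 2/27
P(X=1 | obs) = 1/27 / 2/27 = 1/2
P(X=2 | obs) = 1/27 / 2/27 = 1/2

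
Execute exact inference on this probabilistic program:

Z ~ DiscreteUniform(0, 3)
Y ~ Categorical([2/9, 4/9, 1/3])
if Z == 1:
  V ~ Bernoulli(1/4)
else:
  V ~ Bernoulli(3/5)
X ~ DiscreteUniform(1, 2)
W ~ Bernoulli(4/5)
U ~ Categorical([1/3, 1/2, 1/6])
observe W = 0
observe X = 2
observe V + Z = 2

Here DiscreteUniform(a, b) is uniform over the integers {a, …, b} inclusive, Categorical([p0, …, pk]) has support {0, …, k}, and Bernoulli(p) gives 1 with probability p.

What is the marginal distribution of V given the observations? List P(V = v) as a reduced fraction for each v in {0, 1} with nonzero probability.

P(V=0) = 8/13, P(V=1) = 5/13

Enumerate traces; 18 have nonzero weight after conditioning:
  (Z=1, Y=0, V=1, X=2, W=0, U=0) weight 1/2160
  (Z=1, Y=0, V=1, X=2, W=0, U=1) weight 1/1440
  (Z=1, Y=0, V=1, X=2, W=0, U=2) weight 1/4320
  (Z=1, Y=1, V=1, X=2, W=0, U=0) weight 1/1080
  (Z=1, Y=1, V=1, X=2, W=0, U=1) weight 1/720
  (Z=1, Y=1, V=1, X=2, W=0, U=2) weight 1/2160
  (Z=1, Y=2, V=1, X=2, W=0, U=0) weight 1/1440
  (Z=1, Y=2, V=1, X=2, W=0, U=1) weight 1/960
  (Z=2, Y=0, V=0, X=2, W=0, U=0) weight 1/1350
  … 9 more
Group by V:
  weight(V=0) = 1/100
  weight(V=1) = 1/160
Total weight = 1/100 + 1/160 = 13/800
P(V=0 | obs) = 1/100 / 13/800 = 8/13
P(V=1 | obs) = 1/160 / 13/800 = 5/13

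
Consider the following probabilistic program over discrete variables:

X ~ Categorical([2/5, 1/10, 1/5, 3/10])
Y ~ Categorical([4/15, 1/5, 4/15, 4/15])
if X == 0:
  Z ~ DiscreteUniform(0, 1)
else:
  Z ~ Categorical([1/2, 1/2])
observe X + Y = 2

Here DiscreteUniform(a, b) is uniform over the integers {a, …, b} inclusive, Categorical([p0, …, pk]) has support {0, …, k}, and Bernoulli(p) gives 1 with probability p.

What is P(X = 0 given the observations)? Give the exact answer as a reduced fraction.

Enumerate traces; 6 have nonzero weight after conditioning:
  (X=0, Y=2, Z=0) weight 4/75
  (X=0, Y=2, Z=1) weight 4/75
  (X=1, Y=1, Z=0) weight 1/100
  (X=1, Y=1, Z=1) weight 1/100
  (X=2, Y=0, Z=0) weight 2/75
  (X=2, Y=0, Z=1) weight 2/75
Group by X:
  weight(X=0) = 8/75
  weight(X=1) = 1/50
  weight(X=2) = 4/75
Total weight = 8/75 + 1/50 + 4/75 = 9/50
P(X=0 | obs) = 8/75 / 9/50 = 16/27
P(X=1 | obs) = 1/50 / 9/50 = 1/9
P(X=2 | obs) = 4/75 / 9/50 = 8/27

P(X = 0 | obs) = 16/27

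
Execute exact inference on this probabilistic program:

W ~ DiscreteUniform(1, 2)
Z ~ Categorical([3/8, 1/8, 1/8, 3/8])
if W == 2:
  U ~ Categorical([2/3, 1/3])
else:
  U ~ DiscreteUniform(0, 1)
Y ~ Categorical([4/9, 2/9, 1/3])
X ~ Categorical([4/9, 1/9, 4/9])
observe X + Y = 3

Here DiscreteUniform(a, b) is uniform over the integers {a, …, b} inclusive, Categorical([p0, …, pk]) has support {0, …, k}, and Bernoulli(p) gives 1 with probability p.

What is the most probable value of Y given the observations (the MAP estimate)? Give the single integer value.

argmax_v P(Y = v | obs) = 1

Enumerate traces; 32 have nonzero weight after conditioning:
  (W=1, Z=0, U=0, Y=1, X=2) weight 1/108
  (W=1, Z=0, U=0, Y=2, X=1) weight 1/288
  (W=1, Z=0, U=1, Y=1, X=2) weight 1/108
  (W=1, Z=0, U=1, Y=2, X=1) weight 1/288
  (W=1, Z=1, U=0, Y=1, X=2) weight 1/324
  (W=1, Z=1, U=0, Y=2, X=1) weight 1/864
  (W=1, Z=1, U=1, Y=1, X=2) weight 1/324
  (W=1, Z=1, U=1, Y=2, X=1) weight 1/864
  … 24 more
Group by Y:
  weight(Y=1) = 8/81
  weight(Y=2) = 1/27
Total weight = 8/81 + 1/27 = 11/81
P(Y=1 | obs) = 8/81 / 11/81 = 8/11
P(Y=2 | obs) = 1/27 / 11/81 = 3/11
argmax = 1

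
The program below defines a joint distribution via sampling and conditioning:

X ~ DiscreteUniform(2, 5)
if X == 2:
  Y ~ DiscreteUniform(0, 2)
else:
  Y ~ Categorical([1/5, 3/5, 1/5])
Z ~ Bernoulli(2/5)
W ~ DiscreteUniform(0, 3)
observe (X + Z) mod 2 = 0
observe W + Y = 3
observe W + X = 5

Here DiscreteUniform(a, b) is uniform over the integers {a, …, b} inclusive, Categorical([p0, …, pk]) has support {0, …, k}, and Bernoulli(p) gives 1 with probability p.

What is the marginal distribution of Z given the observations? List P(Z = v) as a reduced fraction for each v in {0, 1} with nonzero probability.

P(Z=0) = 4/7, P(Z=1) = 3/7

Enumerate traces; 3 have nonzero weight after conditioning:
  (X=2, Y=0, Z=0, W=3) weight 1/80
  (X=3, Y=1, Z=1, W=2) weight 3/200
  (X=4, Y=2, Z=0, W=1) weight 3/400
Group by Z:
  weight(Z=0) = 1/50
  weight(Z=1) = 3/200
Total weight = 1/50 + 3/200 = 7/200
P(Z=0 | obs) = 1/50 / 7/200 = 4/7
P(Z=1 | obs) = 3/200 / 7/200 = 3/7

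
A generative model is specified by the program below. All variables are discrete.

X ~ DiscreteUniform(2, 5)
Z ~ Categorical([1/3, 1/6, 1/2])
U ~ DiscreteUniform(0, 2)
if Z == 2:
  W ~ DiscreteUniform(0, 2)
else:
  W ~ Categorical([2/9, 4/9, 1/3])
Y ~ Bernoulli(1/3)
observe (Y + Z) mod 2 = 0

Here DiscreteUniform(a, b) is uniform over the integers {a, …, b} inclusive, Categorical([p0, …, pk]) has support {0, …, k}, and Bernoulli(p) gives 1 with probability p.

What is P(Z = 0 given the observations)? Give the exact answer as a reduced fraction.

Enumerate traces; 108 have nonzero weight after conditioning:
  (X=2, Z=0, U=0, W=0, Y=0) weight 1/243
  (X=2, Z=0, U=0, W=1, Y=0) weight 2/243
  (X=2, Z=0, U=0, W=2, Y=0) weight 1/162
  (X=2, Z=0, U=1, W=0, Y=0) weight 1/243
  (X=2, Z=0, U=1, W=1, Y=0) weight 2/243
  (X=2, Z=0, U=1, W=2, Y=0) weight 1/162
  (X=2, Z=0, U=2, W=0, Y=0) weight 1/243
  (X=2, Z=0, U=2, W=1, Y=0) weight 2/243
  (X=2, Z=1, U=0, W=0, Y=1) weight 1/972
  (X=2, Z=2, U=0, W=0, Y=0) weight 1/108
  … 98 more
Group by Z:
  weight(Z=0) = 2/9
  weight(Z=1) = 1/18
  weight(Z=2) = 1/3
Total weight = 2/9 + 1/18 + 1/3 = 11/18
P(Z=0 | obs) = 2/9 / 11/18 = 4/11
P(Z=1 | obs) = 1/18 / 11/18 = 1/11
P(Z=2 | obs) = 1/3 / 11/18 = 6/11

P(Z = 0 | obs) = 4/11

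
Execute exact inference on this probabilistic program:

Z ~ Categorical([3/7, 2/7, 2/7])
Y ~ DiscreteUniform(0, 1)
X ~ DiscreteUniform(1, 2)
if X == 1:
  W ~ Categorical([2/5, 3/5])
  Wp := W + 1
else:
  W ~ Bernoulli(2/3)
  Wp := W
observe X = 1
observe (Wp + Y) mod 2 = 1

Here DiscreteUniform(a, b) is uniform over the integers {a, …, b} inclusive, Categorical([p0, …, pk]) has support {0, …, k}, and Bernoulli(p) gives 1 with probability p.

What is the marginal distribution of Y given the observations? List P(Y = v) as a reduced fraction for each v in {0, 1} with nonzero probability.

P(Y=0) = 2/5, P(Y=1) = 3/5

Enumerate traces; 6 have nonzero weight after conditioning:
  (Z=0, Y=0, X=1, W=0) weight 3/70
  (Z=0, Y=1, X=1, W=1) weight 9/140
  (Z=1, Y=0, X=1, W=0) weight 1/35
  (Z=1, Y=1, X=1, W=1) weight 3/70
  (Z=2, Y=0, X=1, W=0) weight 1/35
  (Z=2, Y=1, X=1, W=1) weight 3/70
Group by Y:
  weight(Y=0) = 1/10
  weight(Y=1) = 3/20
Total weight = 1/10 + 3/20 = 1/4
P(Y=0 | obs) = 1/10 / 1/4 = 2/5
P(Y=1 | obs) = 3/20 / 1/4 = 3/5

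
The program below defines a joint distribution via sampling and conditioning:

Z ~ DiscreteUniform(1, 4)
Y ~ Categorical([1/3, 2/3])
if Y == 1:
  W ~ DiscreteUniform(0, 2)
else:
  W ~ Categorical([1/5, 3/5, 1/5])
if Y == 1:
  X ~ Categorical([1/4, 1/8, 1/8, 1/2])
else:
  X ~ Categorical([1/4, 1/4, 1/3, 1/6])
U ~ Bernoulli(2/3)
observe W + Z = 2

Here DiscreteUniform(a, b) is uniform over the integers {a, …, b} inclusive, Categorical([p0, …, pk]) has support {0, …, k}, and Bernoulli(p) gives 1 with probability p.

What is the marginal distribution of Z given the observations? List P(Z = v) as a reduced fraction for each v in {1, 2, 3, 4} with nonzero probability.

Enumerate traces; 32 have nonzero weight after conditioning:
  (Z=1, Y=0, W=1, X=0, U=0) weight 1/240
  (Z=1, Y=0, W=1, X=0, U=1) weight 1/120
  (Z=1, Y=0, W=1, X=1, U=0) weight 1/240
  (Z=1, Y=0, W=1, X=1, U=1) weight 1/120
  (Z=1, Y=0, W=1, X=2, U=0) weight 1/180
  (Z=1, Y=0, W=1, X=2, U=1) weight 1/90
  (Z=1, Y=0, W=1, X=3, U=0) weight 1/360
  (Z=1, Y=0, W=1, X=3, U=1) weight 1/180
  (Z=2, Y=0, W=0, X=0, U=0) weight 1/720
  … 23 more
Group by Z:
  weight(Z=1) = 19/180
  weight(Z=2) = 13/180
Total weight = 19/180 + 13/180 = 8/45
P(Z=1 | obs) = 19/180 / 8/45 = 19/32
P(Z=2 | obs) = 13/180 / 8/45 = 13/32

P(Z=1) = 19/32, P(Z=2) = 13/32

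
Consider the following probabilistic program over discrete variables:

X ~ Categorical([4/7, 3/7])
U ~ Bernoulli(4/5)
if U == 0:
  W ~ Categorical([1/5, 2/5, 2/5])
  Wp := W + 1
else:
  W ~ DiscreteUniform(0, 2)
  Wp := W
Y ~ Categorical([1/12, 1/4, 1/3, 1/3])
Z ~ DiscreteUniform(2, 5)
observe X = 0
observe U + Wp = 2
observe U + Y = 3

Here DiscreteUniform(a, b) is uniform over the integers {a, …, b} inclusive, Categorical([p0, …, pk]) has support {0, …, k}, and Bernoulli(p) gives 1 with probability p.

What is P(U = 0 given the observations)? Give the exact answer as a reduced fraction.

Enumerate traces; 8 have nonzero weight after conditioning:
  (X=0, U=0, W=1, Y=3, Z=2) weight 2/525
  (X=0, U=0, W=1, Y=3, Z=3) weight 2/525
  (X=0, U=0, W=1, Y=3, Z=4) weight 2/525
  (X=0, U=0, W=1, Y=3, Z=5) weight 2/525
  (X=0, U=1, W=1, Y=2, Z=2) weight 4/315
  (X=0, U=1, W=1, Y=2, Z=3) weight 4/315
  (X=0, U=1, W=1, Y=2, Z=4) weight 4/315
  (X=0, U=1, W=1, Y=2, Z=5) weight 4/315
Group by U:
  weight(U=0) = 8/525
  weight(U=1) = 16/315
Total weight = 8/525 + 16/315 = 104/1575
P(U=0 | obs) = 8/525 / 104/1575 = 3/13
P(U=1 | obs) = 16/315 / 104/1575 = 10/13

P(U = 0 | obs) = 3/13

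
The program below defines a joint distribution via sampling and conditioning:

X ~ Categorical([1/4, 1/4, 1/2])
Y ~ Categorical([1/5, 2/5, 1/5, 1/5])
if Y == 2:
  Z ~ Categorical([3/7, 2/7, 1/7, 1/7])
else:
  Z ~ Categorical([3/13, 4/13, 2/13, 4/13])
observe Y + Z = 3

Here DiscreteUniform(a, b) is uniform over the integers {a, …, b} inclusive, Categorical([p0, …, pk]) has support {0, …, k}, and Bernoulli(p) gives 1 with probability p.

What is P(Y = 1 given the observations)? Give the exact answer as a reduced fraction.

Enumerate traces; 12 have nonzero weight after conditioning:
  (X=0, Y=0, Z=3) weight 1/65
  (X=0, Y=1, Z=2) weight 1/65
  (X=0, Y=2, Z=1) weight 1/70
  (X=0, Y=3, Z=0) weight 3/260
  (X=1, Y=0, Z=3) weight 1/65
  (X=1, Y=1, Z=2) weight 1/65
  (X=1, Y=2, Z=1) weight 1/70
  (X=1, Y=3, Z=0) weight 3/260
  … 4 more
Group by Y:
  weight(Y=0) = 4/65
  weight(Y=1) = 4/65
  weight(Y=2) = 2/35
  weight(Y=3) = 3/65
Total weight = 4/65 + 4/65 + 2/35 + 3/65 = 103/455
P(Y=0 | obs) = 4/65 / 103/455 = 28/103
P(Y=1 | obs) = 4/65 / 103/455 = 28/103
P(Y=2 | obs) = 2/35 / 103/455 = 26/103
P(Y=3 | obs) = 3/65 / 103/455 = 21/103

P(Y = 1 | obs) = 28/103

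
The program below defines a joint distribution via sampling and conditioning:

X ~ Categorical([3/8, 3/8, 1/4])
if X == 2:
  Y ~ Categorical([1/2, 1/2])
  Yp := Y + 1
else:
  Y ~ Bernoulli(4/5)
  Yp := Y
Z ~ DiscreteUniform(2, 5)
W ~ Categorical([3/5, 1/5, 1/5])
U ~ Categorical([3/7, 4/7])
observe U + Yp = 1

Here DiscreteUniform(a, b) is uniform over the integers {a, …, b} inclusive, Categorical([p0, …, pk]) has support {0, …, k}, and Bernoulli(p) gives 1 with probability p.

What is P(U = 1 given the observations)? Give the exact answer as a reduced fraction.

P(U = 1 | obs) = 8/37

Enumerate traces; 60 have nonzero weight after conditioning:
  (X=0, Y=0, Z=2, W=0, U=1) weight 9/1400
  (X=0, Y=0, Z=2, W=1, U=1) weight 3/1400
  (X=0, Y=0, Z=2, W=2, U=1) weight 3/1400
  (X=0, Y=0, Z=3, W=0, U=1) weight 9/1400
  (X=0, Y=0, Z=3, W=1, U=1) weight 3/1400
  (X=0, Y=0, Z=3, W=2, U=1) weight 3/1400
  (X=0, Y=0, Z=4, W=0, U=1) weight 9/1400
  (X=0, Y=0, Z=4, W=1, U=1) weight 3/1400
  (X=0, Y=1, Z=2, W=0, U=0) weight 27/1400
  … 51 more
Group by U:
  weight(U=0) = 87/280
  weight(U=1) = 3/35
Total weight = 87/280 + 3/35 = 111/280
P(U=0 | obs) = 87/280 / 111/280 = 29/37
P(U=1 | obs) = 3/35 / 111/280 = 8/37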